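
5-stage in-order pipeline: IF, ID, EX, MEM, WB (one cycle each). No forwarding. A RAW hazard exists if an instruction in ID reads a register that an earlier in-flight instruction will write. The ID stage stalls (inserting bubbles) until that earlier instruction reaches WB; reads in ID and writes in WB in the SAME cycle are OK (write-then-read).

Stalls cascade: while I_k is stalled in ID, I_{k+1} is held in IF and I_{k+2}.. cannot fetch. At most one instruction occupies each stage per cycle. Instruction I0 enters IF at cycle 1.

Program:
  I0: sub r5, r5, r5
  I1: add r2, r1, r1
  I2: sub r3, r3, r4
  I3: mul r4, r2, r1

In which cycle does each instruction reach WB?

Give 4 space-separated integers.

Answer: 5 6 7 9

Derivation:
I0 sub r5 <- r5,r5: IF@1 ID@2 stall=0 (-) EX@3 MEM@4 WB@5
I1 add r2 <- r1,r1: IF@2 ID@3 stall=0 (-) EX@4 MEM@5 WB@6
I2 sub r3 <- r3,r4: IF@3 ID@4 stall=0 (-) EX@5 MEM@6 WB@7
I3 mul r4 <- r2,r1: IF@4 ID@5 stall=1 (RAW on I1.r2 (WB@6)) EX@7 MEM@8 WB@9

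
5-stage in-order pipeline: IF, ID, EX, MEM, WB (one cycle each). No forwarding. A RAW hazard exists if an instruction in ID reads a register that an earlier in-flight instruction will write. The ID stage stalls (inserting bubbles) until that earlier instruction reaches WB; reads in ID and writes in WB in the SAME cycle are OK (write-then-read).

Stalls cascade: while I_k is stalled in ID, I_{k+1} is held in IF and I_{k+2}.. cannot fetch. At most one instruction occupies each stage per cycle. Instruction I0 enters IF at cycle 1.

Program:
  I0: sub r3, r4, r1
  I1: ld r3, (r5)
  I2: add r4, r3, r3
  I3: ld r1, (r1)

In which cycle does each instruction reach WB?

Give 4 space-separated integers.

I0 sub r3 <- r4,r1: IF@1 ID@2 stall=0 (-) EX@3 MEM@4 WB@5
I1 ld r3 <- r5: IF@2 ID@3 stall=0 (-) EX@4 MEM@5 WB@6
I2 add r4 <- r3,r3: IF@3 ID@4 stall=2 (RAW on I1.r3 (WB@6)) EX@7 MEM@8 WB@9
I3 ld r1 <- r1: IF@4 ID@7 stall=0 (-) EX@8 MEM@9 WB@10

Answer: 5 6 9 10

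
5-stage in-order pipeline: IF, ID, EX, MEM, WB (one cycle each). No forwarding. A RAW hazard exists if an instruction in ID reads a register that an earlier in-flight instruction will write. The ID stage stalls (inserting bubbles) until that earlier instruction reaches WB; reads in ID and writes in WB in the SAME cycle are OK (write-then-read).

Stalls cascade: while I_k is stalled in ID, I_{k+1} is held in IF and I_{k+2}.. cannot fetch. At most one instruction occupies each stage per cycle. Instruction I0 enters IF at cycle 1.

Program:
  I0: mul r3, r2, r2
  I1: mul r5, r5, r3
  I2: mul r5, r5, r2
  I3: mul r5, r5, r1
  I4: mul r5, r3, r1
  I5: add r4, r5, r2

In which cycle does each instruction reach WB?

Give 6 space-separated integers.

I0 mul r3 <- r2,r2: IF@1 ID@2 stall=0 (-) EX@3 MEM@4 WB@5
I1 mul r5 <- r5,r3: IF@2 ID@3 stall=2 (RAW on I0.r3 (WB@5)) EX@6 MEM@7 WB@8
I2 mul r5 <- r5,r2: IF@3 ID@6 stall=2 (RAW on I1.r5 (WB@8)) EX@9 MEM@10 WB@11
I3 mul r5 <- r5,r1: IF@6 ID@9 stall=2 (RAW on I2.r5 (WB@11)) EX@12 MEM@13 WB@14
I4 mul r5 <- r3,r1: IF@9 ID@12 stall=0 (-) EX@13 MEM@14 WB@15
I5 add r4 <- r5,r2: IF@12 ID@13 stall=2 (RAW on I4.r5 (WB@15)) EX@16 MEM@17 WB@18

Answer: 5 8 11 14 15 18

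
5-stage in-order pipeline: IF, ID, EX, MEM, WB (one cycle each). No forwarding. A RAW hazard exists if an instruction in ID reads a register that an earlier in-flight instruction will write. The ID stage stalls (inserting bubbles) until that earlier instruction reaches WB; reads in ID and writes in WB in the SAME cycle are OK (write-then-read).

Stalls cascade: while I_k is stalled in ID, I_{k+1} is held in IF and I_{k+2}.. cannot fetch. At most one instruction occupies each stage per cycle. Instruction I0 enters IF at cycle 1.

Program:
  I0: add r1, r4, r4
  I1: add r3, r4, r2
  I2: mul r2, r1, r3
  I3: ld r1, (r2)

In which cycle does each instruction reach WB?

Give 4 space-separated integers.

Answer: 5 6 9 12

Derivation:
I0 add r1 <- r4,r4: IF@1 ID@2 stall=0 (-) EX@3 MEM@4 WB@5
I1 add r3 <- r4,r2: IF@2 ID@3 stall=0 (-) EX@4 MEM@5 WB@6
I2 mul r2 <- r1,r3: IF@3 ID@4 stall=2 (RAW on I1.r3 (WB@6)) EX@7 MEM@8 WB@9
I3 ld r1 <- r2: IF@4 ID@7 stall=2 (RAW on I2.r2 (WB@9)) EX@10 MEM@11 WB@12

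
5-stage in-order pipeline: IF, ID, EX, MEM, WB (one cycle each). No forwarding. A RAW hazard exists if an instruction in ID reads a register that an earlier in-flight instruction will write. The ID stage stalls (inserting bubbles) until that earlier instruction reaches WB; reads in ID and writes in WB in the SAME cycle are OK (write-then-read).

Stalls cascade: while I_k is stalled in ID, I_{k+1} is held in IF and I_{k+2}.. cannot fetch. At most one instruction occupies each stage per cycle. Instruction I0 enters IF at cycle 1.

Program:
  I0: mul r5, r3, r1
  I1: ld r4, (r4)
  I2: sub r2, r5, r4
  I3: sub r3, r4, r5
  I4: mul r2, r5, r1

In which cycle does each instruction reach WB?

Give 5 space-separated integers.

I0 mul r5 <- r3,r1: IF@1 ID@2 stall=0 (-) EX@3 MEM@4 WB@5
I1 ld r4 <- r4: IF@2 ID@3 stall=0 (-) EX@4 MEM@5 WB@6
I2 sub r2 <- r5,r4: IF@3 ID@4 stall=2 (RAW on I1.r4 (WB@6)) EX@7 MEM@8 WB@9
I3 sub r3 <- r4,r5: IF@4 ID@7 stall=0 (-) EX@8 MEM@9 WB@10
I4 mul r2 <- r5,r1: IF@7 ID@8 stall=0 (-) EX@9 MEM@10 WB@11

Answer: 5 6 9 10 11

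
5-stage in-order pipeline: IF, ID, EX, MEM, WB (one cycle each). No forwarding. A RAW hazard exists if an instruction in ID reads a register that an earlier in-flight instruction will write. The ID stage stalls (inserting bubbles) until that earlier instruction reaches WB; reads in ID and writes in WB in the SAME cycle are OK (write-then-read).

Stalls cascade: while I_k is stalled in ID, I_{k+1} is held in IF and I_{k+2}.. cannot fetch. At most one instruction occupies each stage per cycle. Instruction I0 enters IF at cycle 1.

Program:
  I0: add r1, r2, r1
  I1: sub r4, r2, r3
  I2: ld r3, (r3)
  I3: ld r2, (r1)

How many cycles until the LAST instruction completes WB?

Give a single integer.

I0 add r1 <- r2,r1: IF@1 ID@2 stall=0 (-) EX@3 MEM@4 WB@5
I1 sub r4 <- r2,r3: IF@2 ID@3 stall=0 (-) EX@4 MEM@5 WB@6
I2 ld r3 <- r3: IF@3 ID@4 stall=0 (-) EX@5 MEM@6 WB@7
I3 ld r2 <- r1: IF@4 ID@5 stall=0 (-) EX@6 MEM@7 WB@8

Answer: 8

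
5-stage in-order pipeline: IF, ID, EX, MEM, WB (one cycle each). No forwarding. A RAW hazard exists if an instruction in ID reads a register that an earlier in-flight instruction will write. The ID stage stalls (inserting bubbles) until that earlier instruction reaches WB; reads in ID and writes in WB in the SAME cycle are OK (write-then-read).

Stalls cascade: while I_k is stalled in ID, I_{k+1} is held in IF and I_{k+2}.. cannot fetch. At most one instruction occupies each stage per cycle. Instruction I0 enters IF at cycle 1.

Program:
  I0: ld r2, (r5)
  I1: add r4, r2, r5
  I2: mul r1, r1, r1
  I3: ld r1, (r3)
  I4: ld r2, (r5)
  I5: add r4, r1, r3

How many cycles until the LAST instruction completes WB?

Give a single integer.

Answer: 13

Derivation:
I0 ld r2 <- r5: IF@1 ID@2 stall=0 (-) EX@3 MEM@4 WB@5
I1 add r4 <- r2,r5: IF@2 ID@3 stall=2 (RAW on I0.r2 (WB@5)) EX@6 MEM@7 WB@8
I2 mul r1 <- r1,r1: IF@3 ID@6 stall=0 (-) EX@7 MEM@8 WB@9
I3 ld r1 <- r3: IF@6 ID@7 stall=0 (-) EX@8 MEM@9 WB@10
I4 ld r2 <- r5: IF@7 ID@8 stall=0 (-) EX@9 MEM@10 WB@11
I5 add r4 <- r1,r3: IF@8 ID@9 stall=1 (RAW on I3.r1 (WB@10)) EX@11 MEM@12 WB@13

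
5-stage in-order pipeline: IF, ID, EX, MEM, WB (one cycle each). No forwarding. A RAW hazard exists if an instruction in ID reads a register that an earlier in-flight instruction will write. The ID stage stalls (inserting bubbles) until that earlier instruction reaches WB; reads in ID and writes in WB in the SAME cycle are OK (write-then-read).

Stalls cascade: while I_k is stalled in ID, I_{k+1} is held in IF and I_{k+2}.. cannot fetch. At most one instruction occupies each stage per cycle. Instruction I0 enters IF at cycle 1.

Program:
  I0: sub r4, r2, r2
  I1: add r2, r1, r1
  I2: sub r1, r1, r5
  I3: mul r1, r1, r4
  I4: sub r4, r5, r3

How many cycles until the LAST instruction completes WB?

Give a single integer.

I0 sub r4 <- r2,r2: IF@1 ID@2 stall=0 (-) EX@3 MEM@4 WB@5
I1 add r2 <- r1,r1: IF@2 ID@3 stall=0 (-) EX@4 MEM@5 WB@6
I2 sub r1 <- r1,r5: IF@3 ID@4 stall=0 (-) EX@5 MEM@6 WB@7
I3 mul r1 <- r1,r4: IF@4 ID@5 stall=2 (RAW on I2.r1 (WB@7)) EX@8 MEM@9 WB@10
I4 sub r4 <- r5,r3: IF@5 ID@8 stall=0 (-) EX@9 MEM@10 WB@11

Answer: 11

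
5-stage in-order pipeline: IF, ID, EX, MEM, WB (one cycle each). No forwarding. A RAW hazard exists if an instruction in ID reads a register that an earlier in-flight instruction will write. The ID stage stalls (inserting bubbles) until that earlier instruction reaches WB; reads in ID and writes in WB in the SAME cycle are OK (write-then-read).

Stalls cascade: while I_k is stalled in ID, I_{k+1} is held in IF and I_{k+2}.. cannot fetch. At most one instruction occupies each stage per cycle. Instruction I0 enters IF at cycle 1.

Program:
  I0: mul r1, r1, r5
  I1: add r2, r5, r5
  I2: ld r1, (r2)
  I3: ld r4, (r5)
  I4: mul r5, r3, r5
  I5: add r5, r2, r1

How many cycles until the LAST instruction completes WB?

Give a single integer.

Answer: 12

Derivation:
I0 mul r1 <- r1,r5: IF@1 ID@2 stall=0 (-) EX@3 MEM@4 WB@5
I1 add r2 <- r5,r5: IF@2 ID@3 stall=0 (-) EX@4 MEM@5 WB@6
I2 ld r1 <- r2: IF@3 ID@4 stall=2 (RAW on I1.r2 (WB@6)) EX@7 MEM@8 WB@9
I3 ld r4 <- r5: IF@4 ID@7 stall=0 (-) EX@8 MEM@9 WB@10
I4 mul r5 <- r3,r5: IF@7 ID@8 stall=0 (-) EX@9 MEM@10 WB@11
I5 add r5 <- r2,r1: IF@8 ID@9 stall=0 (-) EX@10 MEM@11 WB@12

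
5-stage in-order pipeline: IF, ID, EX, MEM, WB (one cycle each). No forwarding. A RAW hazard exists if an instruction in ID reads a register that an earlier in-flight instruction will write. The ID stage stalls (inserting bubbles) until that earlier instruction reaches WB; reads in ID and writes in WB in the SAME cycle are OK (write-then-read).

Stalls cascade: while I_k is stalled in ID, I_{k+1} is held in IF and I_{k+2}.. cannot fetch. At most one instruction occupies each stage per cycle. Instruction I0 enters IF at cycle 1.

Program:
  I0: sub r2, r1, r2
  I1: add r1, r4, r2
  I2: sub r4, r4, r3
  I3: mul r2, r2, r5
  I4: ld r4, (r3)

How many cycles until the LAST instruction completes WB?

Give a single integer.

Answer: 11

Derivation:
I0 sub r2 <- r1,r2: IF@1 ID@2 stall=0 (-) EX@3 MEM@4 WB@5
I1 add r1 <- r4,r2: IF@2 ID@3 stall=2 (RAW on I0.r2 (WB@5)) EX@6 MEM@7 WB@8
I2 sub r4 <- r4,r3: IF@3 ID@6 stall=0 (-) EX@7 MEM@8 WB@9
I3 mul r2 <- r2,r5: IF@6 ID@7 stall=0 (-) EX@8 MEM@9 WB@10
I4 ld r4 <- r3: IF@7 ID@8 stall=0 (-) EX@9 MEM@10 WB@11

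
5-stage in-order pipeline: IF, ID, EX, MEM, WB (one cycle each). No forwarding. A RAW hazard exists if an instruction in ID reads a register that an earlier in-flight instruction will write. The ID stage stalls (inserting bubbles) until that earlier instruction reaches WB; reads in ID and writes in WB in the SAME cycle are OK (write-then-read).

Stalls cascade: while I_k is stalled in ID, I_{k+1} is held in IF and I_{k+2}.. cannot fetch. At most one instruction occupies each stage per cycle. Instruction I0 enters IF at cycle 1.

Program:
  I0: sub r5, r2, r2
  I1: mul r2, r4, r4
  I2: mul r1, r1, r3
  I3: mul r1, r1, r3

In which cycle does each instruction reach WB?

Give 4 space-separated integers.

I0 sub r5 <- r2,r2: IF@1 ID@2 stall=0 (-) EX@3 MEM@4 WB@5
I1 mul r2 <- r4,r4: IF@2 ID@3 stall=0 (-) EX@4 MEM@5 WB@6
I2 mul r1 <- r1,r3: IF@3 ID@4 stall=0 (-) EX@5 MEM@6 WB@7
I3 mul r1 <- r1,r3: IF@4 ID@5 stall=2 (RAW on I2.r1 (WB@7)) EX@8 MEM@9 WB@10

Answer: 5 6 7 10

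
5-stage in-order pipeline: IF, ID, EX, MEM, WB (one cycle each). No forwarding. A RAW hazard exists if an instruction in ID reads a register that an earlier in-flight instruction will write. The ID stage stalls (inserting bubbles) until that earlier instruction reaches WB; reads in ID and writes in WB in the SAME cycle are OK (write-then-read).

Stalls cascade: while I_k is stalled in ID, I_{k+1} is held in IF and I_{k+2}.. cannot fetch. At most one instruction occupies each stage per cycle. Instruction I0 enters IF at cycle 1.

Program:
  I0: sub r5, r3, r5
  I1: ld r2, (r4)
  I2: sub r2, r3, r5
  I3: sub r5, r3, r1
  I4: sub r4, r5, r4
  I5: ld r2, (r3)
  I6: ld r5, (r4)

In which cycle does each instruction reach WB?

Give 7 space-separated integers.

I0 sub r5 <- r3,r5: IF@1 ID@2 stall=0 (-) EX@3 MEM@4 WB@5
I1 ld r2 <- r4: IF@2 ID@3 stall=0 (-) EX@4 MEM@5 WB@6
I2 sub r2 <- r3,r5: IF@3 ID@4 stall=1 (RAW on I0.r5 (WB@5)) EX@6 MEM@7 WB@8
I3 sub r5 <- r3,r1: IF@4 ID@6 stall=0 (-) EX@7 MEM@8 WB@9
I4 sub r4 <- r5,r4: IF@6 ID@7 stall=2 (RAW on I3.r5 (WB@9)) EX@10 MEM@11 WB@12
I5 ld r2 <- r3: IF@7 ID@10 stall=0 (-) EX@11 MEM@12 WB@13
I6 ld r5 <- r4: IF@10 ID@11 stall=1 (RAW on I4.r4 (WB@12)) EX@13 MEM@14 WB@15

Answer: 5 6 8 9 12 13 15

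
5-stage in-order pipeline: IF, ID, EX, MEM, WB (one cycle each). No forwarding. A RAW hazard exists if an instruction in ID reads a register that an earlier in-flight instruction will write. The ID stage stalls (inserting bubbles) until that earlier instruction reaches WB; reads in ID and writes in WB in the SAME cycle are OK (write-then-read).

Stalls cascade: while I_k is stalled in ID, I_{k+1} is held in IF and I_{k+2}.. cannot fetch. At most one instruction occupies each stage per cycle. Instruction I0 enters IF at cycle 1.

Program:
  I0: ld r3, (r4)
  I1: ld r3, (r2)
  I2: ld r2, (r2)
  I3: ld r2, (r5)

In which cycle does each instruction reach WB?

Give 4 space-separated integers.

Answer: 5 6 7 8

Derivation:
I0 ld r3 <- r4: IF@1 ID@2 stall=0 (-) EX@3 MEM@4 WB@5
I1 ld r3 <- r2: IF@2 ID@3 stall=0 (-) EX@4 MEM@5 WB@6
I2 ld r2 <- r2: IF@3 ID@4 stall=0 (-) EX@5 MEM@6 WB@7
I3 ld r2 <- r5: IF@4 ID@5 stall=0 (-) EX@6 MEM@7 WB@8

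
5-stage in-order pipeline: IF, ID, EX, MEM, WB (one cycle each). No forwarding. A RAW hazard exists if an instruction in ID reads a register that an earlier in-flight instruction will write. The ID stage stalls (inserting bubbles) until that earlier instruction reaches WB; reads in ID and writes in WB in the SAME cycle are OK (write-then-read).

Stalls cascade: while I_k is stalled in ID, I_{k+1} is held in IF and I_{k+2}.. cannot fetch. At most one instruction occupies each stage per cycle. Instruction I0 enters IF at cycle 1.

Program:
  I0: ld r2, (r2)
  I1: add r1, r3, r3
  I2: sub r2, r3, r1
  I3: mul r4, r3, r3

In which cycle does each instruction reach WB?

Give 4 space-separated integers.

I0 ld r2 <- r2: IF@1 ID@2 stall=0 (-) EX@3 MEM@4 WB@5
I1 add r1 <- r3,r3: IF@2 ID@3 stall=0 (-) EX@4 MEM@5 WB@6
I2 sub r2 <- r3,r1: IF@3 ID@4 stall=2 (RAW on I1.r1 (WB@6)) EX@7 MEM@8 WB@9
I3 mul r4 <- r3,r3: IF@4 ID@7 stall=0 (-) EX@8 MEM@9 WB@10

Answer: 5 6 9 10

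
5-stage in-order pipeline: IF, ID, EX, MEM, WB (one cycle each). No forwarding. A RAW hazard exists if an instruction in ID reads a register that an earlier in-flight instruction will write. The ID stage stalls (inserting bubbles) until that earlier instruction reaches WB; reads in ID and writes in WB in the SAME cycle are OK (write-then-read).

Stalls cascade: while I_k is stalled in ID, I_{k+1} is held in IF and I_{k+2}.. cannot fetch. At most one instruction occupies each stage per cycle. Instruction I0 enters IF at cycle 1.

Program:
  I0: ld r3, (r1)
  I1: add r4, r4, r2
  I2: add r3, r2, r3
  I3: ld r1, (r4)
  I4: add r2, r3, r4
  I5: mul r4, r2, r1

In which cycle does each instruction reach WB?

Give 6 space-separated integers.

I0 ld r3 <- r1: IF@1 ID@2 stall=0 (-) EX@3 MEM@4 WB@5
I1 add r4 <- r4,r2: IF@2 ID@3 stall=0 (-) EX@4 MEM@5 WB@6
I2 add r3 <- r2,r3: IF@3 ID@4 stall=1 (RAW on I0.r3 (WB@5)) EX@6 MEM@7 WB@8
I3 ld r1 <- r4: IF@4 ID@6 stall=0 (-) EX@7 MEM@8 WB@9
I4 add r2 <- r3,r4: IF@6 ID@7 stall=1 (RAW on I2.r3 (WB@8)) EX@9 MEM@10 WB@11
I5 mul r4 <- r2,r1: IF@7 ID@9 stall=2 (RAW on I4.r2 (WB@11)) EX@12 MEM@13 WB@14

Answer: 5 6 8 9 11 14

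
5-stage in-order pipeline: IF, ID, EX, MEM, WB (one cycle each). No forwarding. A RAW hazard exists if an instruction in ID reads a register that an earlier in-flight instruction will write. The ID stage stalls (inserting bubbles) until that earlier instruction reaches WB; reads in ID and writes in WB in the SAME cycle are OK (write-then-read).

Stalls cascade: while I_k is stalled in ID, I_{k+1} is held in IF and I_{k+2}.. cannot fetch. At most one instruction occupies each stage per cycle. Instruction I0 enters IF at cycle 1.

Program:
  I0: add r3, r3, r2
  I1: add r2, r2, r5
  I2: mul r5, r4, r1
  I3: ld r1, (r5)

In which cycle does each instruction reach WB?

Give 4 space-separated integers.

Answer: 5 6 7 10

Derivation:
I0 add r3 <- r3,r2: IF@1 ID@2 stall=0 (-) EX@3 MEM@4 WB@5
I1 add r2 <- r2,r5: IF@2 ID@3 stall=0 (-) EX@4 MEM@5 WB@6
I2 mul r5 <- r4,r1: IF@3 ID@4 stall=0 (-) EX@5 MEM@6 WB@7
I3 ld r1 <- r5: IF@4 ID@5 stall=2 (RAW on I2.r5 (WB@7)) EX@8 MEM@9 WB@10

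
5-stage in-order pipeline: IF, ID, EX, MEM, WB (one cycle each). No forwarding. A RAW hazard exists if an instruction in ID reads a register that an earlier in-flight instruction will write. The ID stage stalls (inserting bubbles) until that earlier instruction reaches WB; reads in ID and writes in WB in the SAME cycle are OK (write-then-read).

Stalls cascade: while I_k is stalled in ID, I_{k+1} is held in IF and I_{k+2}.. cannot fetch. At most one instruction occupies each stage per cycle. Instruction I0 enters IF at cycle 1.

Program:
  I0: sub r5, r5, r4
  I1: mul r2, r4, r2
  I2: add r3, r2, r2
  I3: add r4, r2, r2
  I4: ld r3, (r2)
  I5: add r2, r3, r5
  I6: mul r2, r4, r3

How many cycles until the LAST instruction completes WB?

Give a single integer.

I0 sub r5 <- r5,r4: IF@1 ID@2 stall=0 (-) EX@3 MEM@4 WB@5
I1 mul r2 <- r4,r2: IF@2 ID@3 stall=0 (-) EX@4 MEM@5 WB@6
I2 add r3 <- r2,r2: IF@3 ID@4 stall=2 (RAW on I1.r2 (WB@6)) EX@7 MEM@8 WB@9
I3 add r4 <- r2,r2: IF@4 ID@7 stall=0 (-) EX@8 MEM@9 WB@10
I4 ld r3 <- r2: IF@7 ID@8 stall=0 (-) EX@9 MEM@10 WB@11
I5 add r2 <- r3,r5: IF@8 ID@9 stall=2 (RAW on I4.r3 (WB@11)) EX@12 MEM@13 WB@14
I6 mul r2 <- r4,r3: IF@9 ID@12 stall=0 (-) EX@13 MEM@14 WB@15

Answer: 15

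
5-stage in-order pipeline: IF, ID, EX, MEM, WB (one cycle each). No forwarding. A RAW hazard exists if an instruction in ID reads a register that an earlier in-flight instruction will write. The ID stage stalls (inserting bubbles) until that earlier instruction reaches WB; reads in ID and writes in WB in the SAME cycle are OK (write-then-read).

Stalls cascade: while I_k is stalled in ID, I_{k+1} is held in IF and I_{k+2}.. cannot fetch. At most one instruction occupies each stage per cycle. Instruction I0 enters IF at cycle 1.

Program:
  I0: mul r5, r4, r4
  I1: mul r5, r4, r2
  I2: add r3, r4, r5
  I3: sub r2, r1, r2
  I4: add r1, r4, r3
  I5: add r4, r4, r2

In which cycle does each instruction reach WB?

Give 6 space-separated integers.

Answer: 5 6 9 10 12 13

Derivation:
I0 mul r5 <- r4,r4: IF@1 ID@2 stall=0 (-) EX@3 MEM@4 WB@5
I1 mul r5 <- r4,r2: IF@2 ID@3 stall=0 (-) EX@4 MEM@5 WB@6
I2 add r3 <- r4,r5: IF@3 ID@4 stall=2 (RAW on I1.r5 (WB@6)) EX@7 MEM@8 WB@9
I3 sub r2 <- r1,r2: IF@4 ID@7 stall=0 (-) EX@8 MEM@9 WB@10
I4 add r1 <- r4,r3: IF@7 ID@8 stall=1 (RAW on I2.r3 (WB@9)) EX@10 MEM@11 WB@12
I5 add r4 <- r4,r2: IF@8 ID@10 stall=0 (-) EX@11 MEM@12 WB@13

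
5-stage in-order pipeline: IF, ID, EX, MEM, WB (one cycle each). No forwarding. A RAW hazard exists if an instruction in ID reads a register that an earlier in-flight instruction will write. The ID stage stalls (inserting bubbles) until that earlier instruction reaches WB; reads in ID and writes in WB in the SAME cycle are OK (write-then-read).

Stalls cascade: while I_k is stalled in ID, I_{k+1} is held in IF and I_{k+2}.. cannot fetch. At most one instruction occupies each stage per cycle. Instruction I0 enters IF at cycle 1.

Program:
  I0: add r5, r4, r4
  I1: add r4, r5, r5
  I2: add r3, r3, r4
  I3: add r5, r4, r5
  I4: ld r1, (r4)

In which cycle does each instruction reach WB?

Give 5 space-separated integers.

I0 add r5 <- r4,r4: IF@1 ID@2 stall=0 (-) EX@3 MEM@4 WB@5
I1 add r4 <- r5,r5: IF@2 ID@3 stall=2 (RAW on I0.r5 (WB@5)) EX@6 MEM@7 WB@8
I2 add r3 <- r3,r4: IF@3 ID@6 stall=2 (RAW on I1.r4 (WB@8)) EX@9 MEM@10 WB@11
I3 add r5 <- r4,r5: IF@6 ID@9 stall=0 (-) EX@10 MEM@11 WB@12
I4 ld r1 <- r4: IF@9 ID@10 stall=0 (-) EX@11 MEM@12 WB@13

Answer: 5 8 11 12 13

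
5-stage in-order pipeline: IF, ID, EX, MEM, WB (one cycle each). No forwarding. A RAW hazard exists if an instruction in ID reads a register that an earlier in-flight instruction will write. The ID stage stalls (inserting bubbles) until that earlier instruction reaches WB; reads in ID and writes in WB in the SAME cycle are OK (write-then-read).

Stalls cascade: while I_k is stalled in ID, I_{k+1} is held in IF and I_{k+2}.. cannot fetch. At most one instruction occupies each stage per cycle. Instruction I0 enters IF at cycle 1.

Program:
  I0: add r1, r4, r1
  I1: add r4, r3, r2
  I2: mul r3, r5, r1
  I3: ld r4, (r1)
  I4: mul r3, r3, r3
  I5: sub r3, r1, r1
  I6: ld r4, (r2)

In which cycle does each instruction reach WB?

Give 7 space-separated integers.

I0 add r1 <- r4,r1: IF@1 ID@2 stall=0 (-) EX@3 MEM@4 WB@5
I1 add r4 <- r3,r2: IF@2 ID@3 stall=0 (-) EX@4 MEM@5 WB@6
I2 mul r3 <- r5,r1: IF@3 ID@4 stall=1 (RAW on I0.r1 (WB@5)) EX@6 MEM@7 WB@8
I3 ld r4 <- r1: IF@4 ID@6 stall=0 (-) EX@7 MEM@8 WB@9
I4 mul r3 <- r3,r3: IF@6 ID@7 stall=1 (RAW on I2.r3 (WB@8)) EX@9 MEM@10 WB@11
I5 sub r3 <- r1,r1: IF@7 ID@9 stall=0 (-) EX@10 MEM@11 WB@12
I6 ld r4 <- r2: IF@9 ID@10 stall=0 (-) EX@11 MEM@12 WB@13

Answer: 5 6 8 9 11 12 13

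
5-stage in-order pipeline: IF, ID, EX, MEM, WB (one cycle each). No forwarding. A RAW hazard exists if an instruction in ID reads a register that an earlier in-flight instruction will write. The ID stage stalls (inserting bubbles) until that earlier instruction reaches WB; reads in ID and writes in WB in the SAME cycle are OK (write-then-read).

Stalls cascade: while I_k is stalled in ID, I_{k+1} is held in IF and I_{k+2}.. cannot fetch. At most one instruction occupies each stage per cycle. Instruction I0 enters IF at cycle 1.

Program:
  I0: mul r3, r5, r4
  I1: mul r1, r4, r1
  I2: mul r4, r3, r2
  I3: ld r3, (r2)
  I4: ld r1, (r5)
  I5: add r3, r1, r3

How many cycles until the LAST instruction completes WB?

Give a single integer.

I0 mul r3 <- r5,r4: IF@1 ID@2 stall=0 (-) EX@3 MEM@4 WB@5
I1 mul r1 <- r4,r1: IF@2 ID@3 stall=0 (-) EX@4 MEM@5 WB@6
I2 mul r4 <- r3,r2: IF@3 ID@4 stall=1 (RAW on I0.r3 (WB@5)) EX@6 MEM@7 WB@8
I3 ld r3 <- r2: IF@4 ID@6 stall=0 (-) EX@7 MEM@8 WB@9
I4 ld r1 <- r5: IF@6 ID@7 stall=0 (-) EX@8 MEM@9 WB@10
I5 add r3 <- r1,r3: IF@7 ID@8 stall=2 (RAW on I4.r1 (WB@10)) EX@11 MEM@12 WB@13

Answer: 13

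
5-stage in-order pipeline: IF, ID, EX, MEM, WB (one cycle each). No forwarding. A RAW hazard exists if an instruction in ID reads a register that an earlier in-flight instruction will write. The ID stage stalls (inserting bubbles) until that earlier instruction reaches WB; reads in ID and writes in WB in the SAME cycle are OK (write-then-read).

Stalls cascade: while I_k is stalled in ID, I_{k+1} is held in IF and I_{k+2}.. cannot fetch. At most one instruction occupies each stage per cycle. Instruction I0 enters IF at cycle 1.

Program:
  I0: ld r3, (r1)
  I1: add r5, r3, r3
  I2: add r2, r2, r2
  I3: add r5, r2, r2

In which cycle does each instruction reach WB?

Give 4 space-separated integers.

Answer: 5 8 9 12

Derivation:
I0 ld r3 <- r1: IF@1 ID@2 stall=0 (-) EX@3 MEM@4 WB@5
I1 add r5 <- r3,r3: IF@2 ID@3 stall=2 (RAW on I0.r3 (WB@5)) EX@6 MEM@7 WB@8
I2 add r2 <- r2,r2: IF@3 ID@6 stall=0 (-) EX@7 MEM@8 WB@9
I3 add r5 <- r2,r2: IF@6 ID@7 stall=2 (RAW on I2.r2 (WB@9)) EX@10 MEM@11 WB@12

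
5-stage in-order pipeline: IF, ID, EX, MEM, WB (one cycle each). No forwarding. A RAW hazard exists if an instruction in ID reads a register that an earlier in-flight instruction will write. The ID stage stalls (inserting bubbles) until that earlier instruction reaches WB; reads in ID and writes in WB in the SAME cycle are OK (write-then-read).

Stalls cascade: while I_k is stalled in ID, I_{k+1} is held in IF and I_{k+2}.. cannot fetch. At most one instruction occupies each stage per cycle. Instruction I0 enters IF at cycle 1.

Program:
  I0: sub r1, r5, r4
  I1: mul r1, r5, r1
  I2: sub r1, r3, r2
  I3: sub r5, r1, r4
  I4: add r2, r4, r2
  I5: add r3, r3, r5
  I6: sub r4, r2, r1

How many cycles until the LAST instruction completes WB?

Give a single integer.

Answer: 16

Derivation:
I0 sub r1 <- r5,r4: IF@1 ID@2 stall=0 (-) EX@3 MEM@4 WB@5
I1 mul r1 <- r5,r1: IF@2 ID@3 stall=2 (RAW on I0.r1 (WB@5)) EX@6 MEM@7 WB@8
I2 sub r1 <- r3,r2: IF@3 ID@6 stall=0 (-) EX@7 MEM@8 WB@9
I3 sub r5 <- r1,r4: IF@6 ID@7 stall=2 (RAW on I2.r1 (WB@9)) EX@10 MEM@11 WB@12
I4 add r2 <- r4,r2: IF@7 ID@10 stall=0 (-) EX@11 MEM@12 WB@13
I5 add r3 <- r3,r5: IF@10 ID@11 stall=1 (RAW on I3.r5 (WB@12)) EX@13 MEM@14 WB@15
I6 sub r4 <- r2,r1: IF@11 ID@13 stall=0 (-) EX@14 MEM@15 WB@16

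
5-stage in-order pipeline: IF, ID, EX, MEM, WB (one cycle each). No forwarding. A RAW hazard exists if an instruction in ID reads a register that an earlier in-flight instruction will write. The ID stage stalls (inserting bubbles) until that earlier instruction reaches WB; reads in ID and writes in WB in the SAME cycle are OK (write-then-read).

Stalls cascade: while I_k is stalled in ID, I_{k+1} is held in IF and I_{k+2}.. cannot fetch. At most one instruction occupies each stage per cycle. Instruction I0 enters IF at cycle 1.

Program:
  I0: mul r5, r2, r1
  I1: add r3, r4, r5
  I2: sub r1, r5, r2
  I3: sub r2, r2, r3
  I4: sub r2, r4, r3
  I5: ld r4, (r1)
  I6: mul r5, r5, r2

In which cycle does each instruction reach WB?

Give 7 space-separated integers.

I0 mul r5 <- r2,r1: IF@1 ID@2 stall=0 (-) EX@3 MEM@4 WB@5
I1 add r3 <- r4,r5: IF@2 ID@3 stall=2 (RAW on I0.r5 (WB@5)) EX@6 MEM@7 WB@8
I2 sub r1 <- r5,r2: IF@3 ID@6 stall=0 (-) EX@7 MEM@8 WB@9
I3 sub r2 <- r2,r3: IF@6 ID@7 stall=1 (RAW on I1.r3 (WB@8)) EX@9 MEM@10 WB@11
I4 sub r2 <- r4,r3: IF@7 ID@9 stall=0 (-) EX@10 MEM@11 WB@12
I5 ld r4 <- r1: IF@9 ID@10 stall=0 (-) EX@11 MEM@12 WB@13
I6 mul r5 <- r5,r2: IF@10 ID@11 stall=1 (RAW on I4.r2 (WB@12)) EX@13 MEM@14 WB@15

Answer: 5 8 9 11 12 13 15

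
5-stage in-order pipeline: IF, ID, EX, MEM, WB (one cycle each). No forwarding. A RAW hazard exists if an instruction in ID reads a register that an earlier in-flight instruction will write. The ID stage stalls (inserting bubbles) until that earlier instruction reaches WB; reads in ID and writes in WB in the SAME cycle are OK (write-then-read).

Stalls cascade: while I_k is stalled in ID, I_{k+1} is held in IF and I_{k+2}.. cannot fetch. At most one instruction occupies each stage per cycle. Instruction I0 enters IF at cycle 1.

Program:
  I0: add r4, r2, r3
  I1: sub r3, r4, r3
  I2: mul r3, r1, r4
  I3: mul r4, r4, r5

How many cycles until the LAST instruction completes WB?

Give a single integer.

Answer: 10

Derivation:
I0 add r4 <- r2,r3: IF@1 ID@2 stall=0 (-) EX@3 MEM@4 WB@5
I1 sub r3 <- r4,r3: IF@2 ID@3 stall=2 (RAW on I0.r4 (WB@5)) EX@6 MEM@7 WB@8
I2 mul r3 <- r1,r4: IF@3 ID@6 stall=0 (-) EX@7 MEM@8 WB@9
I3 mul r4 <- r4,r5: IF@6 ID@7 stall=0 (-) EX@8 MEM@9 WB@10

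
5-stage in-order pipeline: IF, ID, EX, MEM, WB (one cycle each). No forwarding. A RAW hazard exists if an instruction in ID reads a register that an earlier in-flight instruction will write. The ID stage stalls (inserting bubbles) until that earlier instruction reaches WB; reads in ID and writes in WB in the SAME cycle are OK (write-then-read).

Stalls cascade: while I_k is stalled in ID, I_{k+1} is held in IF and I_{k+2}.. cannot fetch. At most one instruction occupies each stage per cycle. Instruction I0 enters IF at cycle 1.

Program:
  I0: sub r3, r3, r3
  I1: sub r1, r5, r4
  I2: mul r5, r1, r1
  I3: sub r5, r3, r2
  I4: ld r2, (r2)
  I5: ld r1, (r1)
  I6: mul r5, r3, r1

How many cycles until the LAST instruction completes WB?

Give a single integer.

Answer: 15

Derivation:
I0 sub r3 <- r3,r3: IF@1 ID@2 stall=0 (-) EX@3 MEM@4 WB@5
I1 sub r1 <- r5,r4: IF@2 ID@3 stall=0 (-) EX@4 MEM@5 WB@6
I2 mul r5 <- r1,r1: IF@3 ID@4 stall=2 (RAW on I1.r1 (WB@6)) EX@7 MEM@8 WB@9
I3 sub r5 <- r3,r2: IF@4 ID@7 stall=0 (-) EX@8 MEM@9 WB@10
I4 ld r2 <- r2: IF@7 ID@8 stall=0 (-) EX@9 MEM@10 WB@11
I5 ld r1 <- r1: IF@8 ID@9 stall=0 (-) EX@10 MEM@11 WB@12
I6 mul r5 <- r3,r1: IF@9 ID@10 stall=2 (RAW on I5.r1 (WB@12)) EX@13 MEM@14 WB@15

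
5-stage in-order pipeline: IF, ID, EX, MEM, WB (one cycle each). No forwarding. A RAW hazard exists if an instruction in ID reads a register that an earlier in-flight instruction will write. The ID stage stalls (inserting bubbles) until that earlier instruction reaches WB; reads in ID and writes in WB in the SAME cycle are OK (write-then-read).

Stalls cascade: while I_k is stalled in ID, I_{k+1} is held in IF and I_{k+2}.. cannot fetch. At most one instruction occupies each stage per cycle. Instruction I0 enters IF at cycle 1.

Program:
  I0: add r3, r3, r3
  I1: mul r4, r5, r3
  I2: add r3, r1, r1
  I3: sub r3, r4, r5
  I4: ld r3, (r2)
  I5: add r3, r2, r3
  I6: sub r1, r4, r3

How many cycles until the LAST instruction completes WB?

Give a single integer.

I0 add r3 <- r3,r3: IF@1 ID@2 stall=0 (-) EX@3 MEM@4 WB@5
I1 mul r4 <- r5,r3: IF@2 ID@3 stall=2 (RAW on I0.r3 (WB@5)) EX@6 MEM@7 WB@8
I2 add r3 <- r1,r1: IF@3 ID@6 stall=0 (-) EX@7 MEM@8 WB@9
I3 sub r3 <- r4,r5: IF@6 ID@7 stall=1 (RAW on I1.r4 (WB@8)) EX@9 MEM@10 WB@11
I4 ld r3 <- r2: IF@7 ID@9 stall=0 (-) EX@10 MEM@11 WB@12
I5 add r3 <- r2,r3: IF@9 ID@10 stall=2 (RAW on I4.r3 (WB@12)) EX@13 MEM@14 WB@15
I6 sub r1 <- r4,r3: IF@10 ID@13 stall=2 (RAW on I5.r3 (WB@15)) EX@16 MEM@17 WB@18

Answer: 18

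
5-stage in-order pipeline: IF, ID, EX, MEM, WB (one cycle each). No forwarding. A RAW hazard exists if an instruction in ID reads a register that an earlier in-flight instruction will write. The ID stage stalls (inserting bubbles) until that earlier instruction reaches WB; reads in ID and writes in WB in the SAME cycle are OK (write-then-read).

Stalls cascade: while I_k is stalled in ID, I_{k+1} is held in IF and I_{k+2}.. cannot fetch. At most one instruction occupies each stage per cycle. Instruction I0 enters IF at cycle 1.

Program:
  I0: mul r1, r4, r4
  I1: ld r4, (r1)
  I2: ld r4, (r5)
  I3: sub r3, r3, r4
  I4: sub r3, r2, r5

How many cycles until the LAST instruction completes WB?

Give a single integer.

I0 mul r1 <- r4,r4: IF@1 ID@2 stall=0 (-) EX@3 MEM@4 WB@5
I1 ld r4 <- r1: IF@2 ID@3 stall=2 (RAW on I0.r1 (WB@5)) EX@6 MEM@7 WB@8
I2 ld r4 <- r5: IF@3 ID@6 stall=0 (-) EX@7 MEM@8 WB@9
I3 sub r3 <- r3,r4: IF@6 ID@7 stall=2 (RAW on I2.r4 (WB@9)) EX@10 MEM@11 WB@12
I4 sub r3 <- r2,r5: IF@7 ID@10 stall=0 (-) EX@11 MEM@12 WB@13

Answer: 13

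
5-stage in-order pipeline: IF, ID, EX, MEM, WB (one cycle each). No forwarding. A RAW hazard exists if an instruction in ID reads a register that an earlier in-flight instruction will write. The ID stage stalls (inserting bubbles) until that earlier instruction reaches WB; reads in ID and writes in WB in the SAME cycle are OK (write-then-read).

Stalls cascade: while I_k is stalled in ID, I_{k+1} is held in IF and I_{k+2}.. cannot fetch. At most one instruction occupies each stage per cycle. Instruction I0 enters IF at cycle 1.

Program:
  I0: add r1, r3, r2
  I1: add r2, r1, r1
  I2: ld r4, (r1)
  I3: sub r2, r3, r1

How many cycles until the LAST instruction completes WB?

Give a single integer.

Answer: 10

Derivation:
I0 add r1 <- r3,r2: IF@1 ID@2 stall=0 (-) EX@3 MEM@4 WB@5
I1 add r2 <- r1,r1: IF@2 ID@3 stall=2 (RAW on I0.r1 (WB@5)) EX@6 MEM@7 WB@8
I2 ld r4 <- r1: IF@3 ID@6 stall=0 (-) EX@7 MEM@8 WB@9
I3 sub r2 <- r3,r1: IF@6 ID@7 stall=0 (-) EX@8 MEM@9 WB@10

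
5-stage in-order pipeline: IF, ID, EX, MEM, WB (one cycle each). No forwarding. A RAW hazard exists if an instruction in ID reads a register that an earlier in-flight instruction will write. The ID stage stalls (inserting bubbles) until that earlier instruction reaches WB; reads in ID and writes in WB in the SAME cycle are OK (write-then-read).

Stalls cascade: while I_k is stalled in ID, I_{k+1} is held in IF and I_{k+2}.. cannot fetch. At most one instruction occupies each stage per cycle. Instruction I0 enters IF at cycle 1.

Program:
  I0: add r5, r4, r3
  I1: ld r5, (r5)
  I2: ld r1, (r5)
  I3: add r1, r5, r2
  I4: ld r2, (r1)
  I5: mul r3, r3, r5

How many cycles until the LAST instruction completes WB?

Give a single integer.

I0 add r5 <- r4,r3: IF@1 ID@2 stall=0 (-) EX@3 MEM@4 WB@5
I1 ld r5 <- r5: IF@2 ID@3 stall=2 (RAW on I0.r5 (WB@5)) EX@6 MEM@7 WB@8
I2 ld r1 <- r5: IF@3 ID@6 stall=2 (RAW on I1.r5 (WB@8)) EX@9 MEM@10 WB@11
I3 add r1 <- r5,r2: IF@6 ID@9 stall=0 (-) EX@10 MEM@11 WB@12
I4 ld r2 <- r1: IF@9 ID@10 stall=2 (RAW on I3.r1 (WB@12)) EX@13 MEM@14 WB@15
I5 mul r3 <- r3,r5: IF@10 ID@13 stall=0 (-) EX@14 MEM@15 WB@16

Answer: 16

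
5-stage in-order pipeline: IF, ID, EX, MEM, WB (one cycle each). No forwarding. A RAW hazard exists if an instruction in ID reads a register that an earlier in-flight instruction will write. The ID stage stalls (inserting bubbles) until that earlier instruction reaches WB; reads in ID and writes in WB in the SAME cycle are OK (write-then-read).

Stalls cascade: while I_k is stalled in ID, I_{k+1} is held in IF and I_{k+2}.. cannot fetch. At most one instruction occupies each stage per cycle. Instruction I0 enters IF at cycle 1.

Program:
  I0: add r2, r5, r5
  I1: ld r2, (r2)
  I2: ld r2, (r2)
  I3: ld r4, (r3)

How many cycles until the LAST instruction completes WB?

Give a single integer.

Answer: 12

Derivation:
I0 add r2 <- r5,r5: IF@1 ID@2 stall=0 (-) EX@3 MEM@4 WB@5
I1 ld r2 <- r2: IF@2 ID@3 stall=2 (RAW on I0.r2 (WB@5)) EX@6 MEM@7 WB@8
I2 ld r2 <- r2: IF@3 ID@6 stall=2 (RAW on I1.r2 (WB@8)) EX@9 MEM@10 WB@11
I3 ld r4 <- r3: IF@6 ID@9 stall=0 (-) EX@10 MEM@11 WB@12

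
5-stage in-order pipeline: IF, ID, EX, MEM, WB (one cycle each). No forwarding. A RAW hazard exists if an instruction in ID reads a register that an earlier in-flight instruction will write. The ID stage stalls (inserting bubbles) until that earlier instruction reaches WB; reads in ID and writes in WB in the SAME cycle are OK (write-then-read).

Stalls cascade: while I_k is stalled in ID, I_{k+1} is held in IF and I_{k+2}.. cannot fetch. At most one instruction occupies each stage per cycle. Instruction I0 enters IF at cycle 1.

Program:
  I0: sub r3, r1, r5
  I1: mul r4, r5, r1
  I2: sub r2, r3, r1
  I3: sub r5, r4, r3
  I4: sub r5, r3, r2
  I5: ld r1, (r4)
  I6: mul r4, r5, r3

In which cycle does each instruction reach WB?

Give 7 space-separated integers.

Answer: 5 6 8 9 11 12 14

Derivation:
I0 sub r3 <- r1,r5: IF@1 ID@2 stall=0 (-) EX@3 MEM@4 WB@5
I1 mul r4 <- r5,r1: IF@2 ID@3 stall=0 (-) EX@4 MEM@5 WB@6
I2 sub r2 <- r3,r1: IF@3 ID@4 stall=1 (RAW on I0.r3 (WB@5)) EX@6 MEM@7 WB@8
I3 sub r5 <- r4,r3: IF@4 ID@6 stall=0 (-) EX@7 MEM@8 WB@9
I4 sub r5 <- r3,r2: IF@6 ID@7 stall=1 (RAW on I2.r2 (WB@8)) EX@9 MEM@10 WB@11
I5 ld r1 <- r4: IF@7 ID@9 stall=0 (-) EX@10 MEM@11 WB@12
I6 mul r4 <- r5,r3: IF@9 ID@10 stall=1 (RAW on I4.r5 (WB@11)) EX@12 MEM@13 WB@14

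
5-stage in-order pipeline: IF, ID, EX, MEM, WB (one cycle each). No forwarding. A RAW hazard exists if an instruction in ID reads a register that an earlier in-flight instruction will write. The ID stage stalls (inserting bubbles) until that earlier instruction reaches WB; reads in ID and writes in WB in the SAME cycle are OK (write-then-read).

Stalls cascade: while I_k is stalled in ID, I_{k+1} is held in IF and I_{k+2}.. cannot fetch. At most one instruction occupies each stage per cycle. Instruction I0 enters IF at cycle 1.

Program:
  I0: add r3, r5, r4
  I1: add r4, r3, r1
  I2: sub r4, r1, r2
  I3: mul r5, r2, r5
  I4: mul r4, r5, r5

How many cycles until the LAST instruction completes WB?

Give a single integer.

I0 add r3 <- r5,r4: IF@1 ID@2 stall=0 (-) EX@3 MEM@4 WB@5
I1 add r4 <- r3,r1: IF@2 ID@3 stall=2 (RAW on I0.r3 (WB@5)) EX@6 MEM@7 WB@8
I2 sub r4 <- r1,r2: IF@3 ID@6 stall=0 (-) EX@7 MEM@8 WB@9
I3 mul r5 <- r2,r5: IF@6 ID@7 stall=0 (-) EX@8 MEM@9 WB@10
I4 mul r4 <- r5,r5: IF@7 ID@8 stall=2 (RAW on I3.r5 (WB@10)) EX@11 MEM@12 WB@13

Answer: 13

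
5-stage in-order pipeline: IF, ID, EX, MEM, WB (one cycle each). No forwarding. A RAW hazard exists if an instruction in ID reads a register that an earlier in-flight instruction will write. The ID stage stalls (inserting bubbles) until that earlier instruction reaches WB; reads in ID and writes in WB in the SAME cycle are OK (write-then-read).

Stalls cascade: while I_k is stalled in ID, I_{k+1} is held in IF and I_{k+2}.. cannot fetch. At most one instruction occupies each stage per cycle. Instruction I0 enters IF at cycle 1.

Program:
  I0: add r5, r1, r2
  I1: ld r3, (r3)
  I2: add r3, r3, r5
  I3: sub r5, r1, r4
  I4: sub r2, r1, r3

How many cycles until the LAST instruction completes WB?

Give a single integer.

I0 add r5 <- r1,r2: IF@1 ID@2 stall=0 (-) EX@3 MEM@4 WB@5
I1 ld r3 <- r3: IF@2 ID@3 stall=0 (-) EX@4 MEM@5 WB@6
I2 add r3 <- r3,r5: IF@3 ID@4 stall=2 (RAW on I1.r3 (WB@6)) EX@7 MEM@8 WB@9
I3 sub r5 <- r1,r4: IF@4 ID@7 stall=0 (-) EX@8 MEM@9 WB@10
I4 sub r2 <- r1,r3: IF@7 ID@8 stall=1 (RAW on I2.r3 (WB@9)) EX@10 MEM@11 WB@12

Answer: 12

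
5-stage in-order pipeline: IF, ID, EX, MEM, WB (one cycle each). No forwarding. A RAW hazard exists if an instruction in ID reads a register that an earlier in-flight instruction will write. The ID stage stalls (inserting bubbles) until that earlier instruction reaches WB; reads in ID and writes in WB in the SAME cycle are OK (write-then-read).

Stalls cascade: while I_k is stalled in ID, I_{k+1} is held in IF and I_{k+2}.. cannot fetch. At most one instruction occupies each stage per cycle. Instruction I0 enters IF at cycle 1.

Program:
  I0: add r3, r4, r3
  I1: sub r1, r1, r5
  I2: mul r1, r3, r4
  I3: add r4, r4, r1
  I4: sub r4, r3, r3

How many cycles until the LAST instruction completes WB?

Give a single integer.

Answer: 12

Derivation:
I0 add r3 <- r4,r3: IF@1 ID@2 stall=0 (-) EX@3 MEM@4 WB@5
I1 sub r1 <- r1,r5: IF@2 ID@3 stall=0 (-) EX@4 MEM@5 WB@6
I2 mul r1 <- r3,r4: IF@3 ID@4 stall=1 (RAW on I0.r3 (WB@5)) EX@6 MEM@7 WB@8
I3 add r4 <- r4,r1: IF@4 ID@6 stall=2 (RAW on I2.r1 (WB@8)) EX@9 MEM@10 WB@11
I4 sub r4 <- r3,r3: IF@6 ID@9 stall=0 (-) EX@10 MEM@11 WB@12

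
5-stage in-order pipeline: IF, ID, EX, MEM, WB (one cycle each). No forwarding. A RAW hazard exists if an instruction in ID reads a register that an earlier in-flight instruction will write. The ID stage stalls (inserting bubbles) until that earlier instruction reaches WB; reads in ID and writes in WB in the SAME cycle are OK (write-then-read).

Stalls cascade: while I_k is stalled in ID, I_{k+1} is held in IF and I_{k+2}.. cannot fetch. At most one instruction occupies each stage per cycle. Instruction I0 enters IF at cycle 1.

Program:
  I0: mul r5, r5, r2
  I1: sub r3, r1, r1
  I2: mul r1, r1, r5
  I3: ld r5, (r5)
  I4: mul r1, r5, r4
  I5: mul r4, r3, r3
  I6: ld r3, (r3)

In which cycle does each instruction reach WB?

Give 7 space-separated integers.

I0 mul r5 <- r5,r2: IF@1 ID@2 stall=0 (-) EX@3 MEM@4 WB@5
I1 sub r3 <- r1,r1: IF@2 ID@3 stall=0 (-) EX@4 MEM@5 WB@6
I2 mul r1 <- r1,r5: IF@3 ID@4 stall=1 (RAW on I0.r5 (WB@5)) EX@6 MEM@7 WB@8
I3 ld r5 <- r5: IF@4 ID@6 stall=0 (-) EX@7 MEM@8 WB@9
I4 mul r1 <- r5,r4: IF@6 ID@7 stall=2 (RAW on I3.r5 (WB@9)) EX@10 MEM@11 WB@12
I5 mul r4 <- r3,r3: IF@7 ID@10 stall=0 (-) EX@11 MEM@12 WB@13
I6 ld r3 <- r3: IF@10 ID@11 stall=0 (-) EX@12 MEM@13 WB@14

Answer: 5 6 8 9 12 13 14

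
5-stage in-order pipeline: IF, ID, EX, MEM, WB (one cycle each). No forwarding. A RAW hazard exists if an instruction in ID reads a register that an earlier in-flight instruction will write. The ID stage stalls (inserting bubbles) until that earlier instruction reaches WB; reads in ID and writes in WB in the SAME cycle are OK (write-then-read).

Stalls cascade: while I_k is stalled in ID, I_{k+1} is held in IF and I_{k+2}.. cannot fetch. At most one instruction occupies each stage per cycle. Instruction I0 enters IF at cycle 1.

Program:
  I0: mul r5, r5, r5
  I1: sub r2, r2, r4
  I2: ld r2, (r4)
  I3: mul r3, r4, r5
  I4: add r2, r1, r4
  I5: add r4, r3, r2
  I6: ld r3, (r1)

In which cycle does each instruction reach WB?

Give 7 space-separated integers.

Answer: 5 6 7 8 9 12 13

Derivation:
I0 mul r5 <- r5,r5: IF@1 ID@2 stall=0 (-) EX@3 MEM@4 WB@5
I1 sub r2 <- r2,r4: IF@2 ID@3 stall=0 (-) EX@4 MEM@5 WB@6
I2 ld r2 <- r4: IF@3 ID@4 stall=0 (-) EX@5 MEM@6 WB@7
I3 mul r3 <- r4,r5: IF@4 ID@5 stall=0 (-) EX@6 MEM@7 WB@8
I4 add r2 <- r1,r4: IF@5 ID@6 stall=0 (-) EX@7 MEM@8 WB@9
I5 add r4 <- r3,r2: IF@6 ID@7 stall=2 (RAW on I4.r2 (WB@9)) EX@10 MEM@11 WB@12
I6 ld r3 <- r1: IF@7 ID@10 stall=0 (-) EX@11 MEM@12 WB@13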